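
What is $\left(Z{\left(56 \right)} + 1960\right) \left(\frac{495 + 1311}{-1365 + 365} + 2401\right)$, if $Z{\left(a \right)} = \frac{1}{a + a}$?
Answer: $\frac{37619533291}{8000} \approx 4.7024 \cdot 10^{6}$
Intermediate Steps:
$Z{\left(a \right)} = \frac{1}{2 a}$
$\left(Z{\left(56 \right)} + 1960\right) \left(\frac{495 + 1311}{-1365 + 365} + 2401\right) = \left(\frac{1}{2 \cdot 56} + 1960\right) \left(\frac{495 + 1311}{-1365 + 365} + 2401\right) = \left(\frac{1}{2} \cdot \frac{1}{56} + 1960\right) \left(\frac{1806}{-1000} + 2401\right) = \left(\frac{1}{112} + 1960\right) \left(1806 \left(- \frac{1}{1000}\right) + 2401\right) = \frac{219521 \left(- \frac{903}{500} + 2401\right)}{112} = \frac{219521}{112} \cdot \frac{1199597}{500} = \frac{37619533291}{8000}$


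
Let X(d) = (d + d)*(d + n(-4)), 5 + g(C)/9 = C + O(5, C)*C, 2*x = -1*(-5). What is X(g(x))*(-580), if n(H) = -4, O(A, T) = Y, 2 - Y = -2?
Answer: -4972050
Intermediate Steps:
Y = 4 (Y = 2 - 1*(-2) = 2 + 2 = 4)
O(A, T) = 4
x = 5/2 (x = (-1*(-5))/2 = (½)*5 = 5/2 ≈ 2.5000)
g(C) = -45 + 45*C (g(C) = -45 + 9*(C + 4*C) = -45 + 9*(5*C) = -45 + 45*C)
X(d) = 2*d*(-4 + d) (X(d) = (d + d)*(d - 4) = (2*d)*(-4 + d) = 2*d*(-4 + d))
X(g(x))*(-580) = (2*(-45 + 45*(5/2))*(-4 + (-45 + 45*(5/2))))*(-580) = (2*(-45 + 225/2)*(-4 + (-45 + 225/2)))*(-580) = (2*(135/2)*(-4 + 135/2))*(-580) = (2*(135/2)*(127/2))*(-580) = (17145/2)*(-580) = -4972050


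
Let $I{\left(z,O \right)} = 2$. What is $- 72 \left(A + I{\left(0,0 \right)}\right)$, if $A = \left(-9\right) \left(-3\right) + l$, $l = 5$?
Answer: $-2448$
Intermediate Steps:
$A = 32$ ($A = \left(-9\right) \left(-3\right) + 5 = 27 + 5 = 32$)
$- 72 \left(A + I{\left(0,0 \right)}\right) = - 72 \left(32 + 2\right) = \left(-72\right) 34 = -2448$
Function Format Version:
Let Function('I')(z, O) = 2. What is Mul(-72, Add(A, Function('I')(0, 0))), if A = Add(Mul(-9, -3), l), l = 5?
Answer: -2448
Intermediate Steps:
A = 32 (A = Add(Mul(-9, -3), 5) = Add(27, 5) = 32)
Mul(-72, Add(A, Function('I')(0, 0))) = Mul(-72, Add(32, 2)) = Mul(-72, 34) = -2448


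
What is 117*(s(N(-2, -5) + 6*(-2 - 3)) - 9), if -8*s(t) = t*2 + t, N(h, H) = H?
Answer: 3861/8 ≈ 482.63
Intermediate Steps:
s(t) = -3*t/8 (s(t) = -(t*2 + t)/8 = -(2*t + t)/8 = -3*t/8)
117*(s(N(-2, -5) + 6*(-2 - 3)) - 9) = 117*(-3*(-5 + 6*(-2 - 3))/8 - 9) = 117*(-3*(-5 + 6*(-5))/8 - 9) = 117*(-3*(-5 - 30)/8 - 9) = 117*(-3/8*(-35) - 9) = 117*(105/8 - 9) = 117*(33/8) = 3861/8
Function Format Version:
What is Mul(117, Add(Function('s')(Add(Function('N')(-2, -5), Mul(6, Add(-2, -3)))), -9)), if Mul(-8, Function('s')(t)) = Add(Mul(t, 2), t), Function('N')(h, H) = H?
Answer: Rational(3861, 8) ≈ 482.63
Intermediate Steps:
Function('s')(t) = Mul(Rational(-3, 8), t) (Function('s')(t) = Mul(Rational(-1, 8), Add(Mul(t, 2), t)) = Mul(Rational(-1, 8), Add(Mul(2, t), t)) = Mul(Rational(-1, 8), Mul(3, t)) = Mul(Rational(-3, 8), t))
Mul(117, Add(Function('s')(Add(Function('N')(-2, -5), Mul(6, Add(-2, -3)))), -9)) = Mul(117, Add(Mul(Rational(-3, 8), Add(-5, Mul(6, Add(-2, -3)))), -9)) = Mul(117, Add(Mul(Rational(-3, 8), Add(-5, Mul(6, -5))), -9)) = Mul(117, Add(Mul(Rational(-3, 8), Add(-5, -30)), -9)) = Mul(117, Add(Mul(Rational(-3, 8), -35), -9)) = Mul(117, Add(Rational(105, 8), -9)) = Mul(117, Rational(33, 8)) = Rational(3861, 8)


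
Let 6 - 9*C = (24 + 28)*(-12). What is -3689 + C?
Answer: -3619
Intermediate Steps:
C = 70 (C = ⅔ - (24 + 28)*(-12)/9 = ⅔ - 52*(-12)/9 = ⅔ - ⅑*(-624) = ⅔ + 208/3 = 70)
-3689 + C = -3689 + 70 = -3619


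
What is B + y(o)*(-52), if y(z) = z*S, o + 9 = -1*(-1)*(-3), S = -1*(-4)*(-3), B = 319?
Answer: -7169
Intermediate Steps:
S = -12 (S = 4*(-3) = -12)
o = -12 (o = -9 - 1*(-1)*(-3) = -9 + 1*(-3) = -9 - 3 = -12)
y(z) = -12*z (y(z) = z*(-12) = -12*z)
B + y(o)*(-52) = 319 - 12*(-12)*(-52) = 319 + 144*(-52) = 319 - 7488 = -7169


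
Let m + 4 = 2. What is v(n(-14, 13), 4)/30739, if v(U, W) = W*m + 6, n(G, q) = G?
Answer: -2/30739 ≈ -6.5064e-5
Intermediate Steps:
m = -2 (m = -4 + 2 = -2)
v(U, W) = 6 - 2*W (v(U, W) = W*(-2) + 6 = -2*W + 6 = 6 - 2*W)
v(n(-14, 13), 4)/30739 = (6 - 2*4)/30739 = (6 - 8)*(1/30739) = -2*1/30739 = -2/30739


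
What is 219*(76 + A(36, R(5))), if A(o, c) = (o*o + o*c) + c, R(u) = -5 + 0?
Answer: 259953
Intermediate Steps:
R(u) = -5
A(o, c) = c + o² + c*o (A(o, c) = (o² + c*o) + c = c + o² + c*o)
219*(76 + A(36, R(5))) = 219*(76 + (-5 + 36² - 5*36)) = 219*(76 + (-5 + 1296 - 180)) = 219*(76 + 1111) = 219*1187 = 259953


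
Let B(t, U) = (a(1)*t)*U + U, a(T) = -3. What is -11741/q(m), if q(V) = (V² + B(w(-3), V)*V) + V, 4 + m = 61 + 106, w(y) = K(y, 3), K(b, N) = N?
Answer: 11741/185820 ≈ 0.063185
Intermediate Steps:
w(y) = 3
B(t, U) = U - 3*U*t (B(t, U) = (-3*t)*U + U = -3*U*t + U = U - 3*U*t)
m = 163 (m = -4 + (61 + 106) = -4 + 167 = 163)
q(V) = V - 7*V² (q(V) = (V² + (V*(1 - 3*3))*V) + V = (V² + (V*(1 - 9))*V) + V = (V² + (V*(-8))*V) + V = (V² + (-8*V)*V) + V = (V² - 8*V²) + V = -7*V² + V = V - 7*V²)
-11741/q(m) = -11741*1/(163*(1 - 7*163)) = -11741*1/(163*(1 - 1141)) = -11741/(163*(-1140)) = -11741/(-185820) = -11741*(-1/185820) = 11741/185820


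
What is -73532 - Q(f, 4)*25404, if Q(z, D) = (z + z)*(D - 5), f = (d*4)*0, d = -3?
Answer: -73532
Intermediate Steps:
f = 0 (f = -3*4*0 = -12*0 = 0)
Q(z, D) = 2*z*(-5 + D) (Q(z, D) = (2*z)*(-5 + D) = 2*z*(-5 + D))
-73532 - Q(f, 4)*25404 = -73532 - 2*0*(-5 + 4)*25404 = -73532 - 2*0*(-1)*25404 = -73532 - 0*25404 = -73532 - 1*0 = -73532 + 0 = -73532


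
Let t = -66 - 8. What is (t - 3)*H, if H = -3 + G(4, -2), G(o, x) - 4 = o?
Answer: -385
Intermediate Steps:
t = -74
G(o, x) = 4 + o
H = 5 (H = -3 + (4 + 4) = -3 + 8 = 5)
(t - 3)*H = (-74 - 3)*5 = -77*5 = -385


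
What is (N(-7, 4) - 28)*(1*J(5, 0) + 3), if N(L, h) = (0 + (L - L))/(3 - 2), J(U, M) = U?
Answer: -224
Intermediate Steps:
N(L, h) = 0 (N(L, h) = (0 + 0)/1 = 0*1 = 0)
(N(-7, 4) - 28)*(1*J(5, 0) + 3) = (0 - 28)*(1*5 + 3) = -28*(5 + 3) = -28*8 = -224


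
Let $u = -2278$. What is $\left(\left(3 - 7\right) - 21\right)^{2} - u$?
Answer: $2903$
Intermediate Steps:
$\left(\left(3 - 7\right) - 21\right)^{2} - u = \left(\left(3 - 7\right) - 21\right)^{2} - -2278 = \left(-4 - 21\right)^{2} + 2278 = \left(-25\right)^{2} + 2278 = 625 + 2278 = 2903$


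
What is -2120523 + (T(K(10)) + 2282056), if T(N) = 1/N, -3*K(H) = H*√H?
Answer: 161533 - 3*√10/100 ≈ 1.6153e+5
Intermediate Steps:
K(H) = -H^(3/2)/3 (K(H) = -H*√H/3 = -H^(3/2)/3)
-2120523 + (T(K(10)) + 2282056) = -2120523 + (1/(-10*√10/3) + 2282056) = -2120523 + (-3*√10/100 + 2282056) = -2120523 + (2282056 - 3*√10/100) = 161533 - 3*√10/100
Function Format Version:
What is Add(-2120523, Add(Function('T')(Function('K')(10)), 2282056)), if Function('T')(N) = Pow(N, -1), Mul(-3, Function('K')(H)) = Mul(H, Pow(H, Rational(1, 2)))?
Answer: Add(161533, Mul(Rational(-3, 100), Pow(10, Rational(1, 2)))) ≈ 1.6153e+5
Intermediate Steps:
Function('K')(H) = Mul(Rational(-1, 3), Pow(H, Rational(3, 2))) (Function('K')(H) = Mul(Rational(-1, 3), Mul(H, Pow(H, Rational(1, 2)))) = Mul(Rational(-1, 3), Pow(H, Rational(3, 2))))
Add(-2120523, Add(Function('T')(Function('K')(10)), 2282056)) = Add(-2120523, Add(Pow(Mul(Rational(-1, 3), Pow(10, Rational(3, 2))), -1), 2282056)) = Add(-2120523, Add(Pow(Mul(Rational(-1, 3), Mul(10, Pow(10, Rational(1, 2)))), -1), 2282056)) = Add(-2120523, Add(Pow(Mul(Rational(-10, 3), Pow(10, Rational(1, 2))), -1), 2282056)) = Add(-2120523, Add(Mul(Rational(-3, 100), Pow(10, Rational(1, 2))), 2282056)) = Add(-2120523, Add(2282056, Mul(Rational(-3, 100), Pow(10, Rational(1, 2))))) = Add(161533, Mul(Rational(-3, 100), Pow(10, Rational(1, 2))))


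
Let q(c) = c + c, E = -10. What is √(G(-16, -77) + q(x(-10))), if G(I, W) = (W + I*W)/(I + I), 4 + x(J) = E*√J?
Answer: √(-2822 - 1280*I*√10)/8 ≈ 4.0623 - 7.7844*I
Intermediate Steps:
x(J) = -4 - 10*√J
G(I, W) = (W + I*W)/(2*I) (G(I, W) = (W + I*W)/((2*I)) = (W + I*W)*(1/(2*I)) = (W + I*W)/(2*I))
q(c) = 2*c
√(G(-16, -77) + q(x(-10))) = √((½)*(-77)*(1 - 16)/(-16) + 2*(-4 - 10*I*√10)) = √((½)*(-77)*(-1/16)*(-15) + 2*(-4 - 10*I*√10)) = √(-1155/32 + 2*(-4 - 10*I*√10)) = √(-1155/32 + (-8 - 20*I*√10)) = √(-1411/32 - 20*I*√10)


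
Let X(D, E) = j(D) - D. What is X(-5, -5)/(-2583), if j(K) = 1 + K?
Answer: -1/2583 ≈ -0.00038715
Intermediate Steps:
X(D, E) = 1 (X(D, E) = (1 + D) - D = 1)
X(-5, -5)/(-2583) = 1/(-2583) = -1/2583*1 = -1/2583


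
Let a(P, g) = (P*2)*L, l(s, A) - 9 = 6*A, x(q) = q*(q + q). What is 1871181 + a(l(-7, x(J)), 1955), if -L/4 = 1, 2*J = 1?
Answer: 1871085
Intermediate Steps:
J = ½ (J = (½)*1 = ½ ≈ 0.50000)
L = -4 (L = -4*1 = -4)
x(q) = 2*q² (x(q) = q*(2*q) = 2*q²)
l(s, A) = 9 + 6*A
a(P, g) = -8*P (a(P, g) = (P*2)*(-4) = (2*P)*(-4) = -8*P)
1871181 + a(l(-7, x(J)), 1955) = 1871181 - 8*(9 + 6*(2*(½)²)) = 1871181 - 8*(9 + 6*(2*(¼))) = 1871181 - 8*(9 + 6*(½)) = 1871181 - 8*(9 + 3) = 1871181 - 8*12 = 1871181 - 96 = 1871085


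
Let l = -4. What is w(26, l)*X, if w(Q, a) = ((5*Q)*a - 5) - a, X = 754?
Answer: -392834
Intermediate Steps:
w(Q, a) = -5 - a + 5*Q*a (w(Q, a) = (5*Q*a - 5) - a = (-5 + 5*Q*a) - a = -5 - a + 5*Q*a)
w(26, l)*X = (-5 - 1*(-4) + 5*26*(-4))*754 = (-5 + 4 - 520)*754 = -521*754 = -392834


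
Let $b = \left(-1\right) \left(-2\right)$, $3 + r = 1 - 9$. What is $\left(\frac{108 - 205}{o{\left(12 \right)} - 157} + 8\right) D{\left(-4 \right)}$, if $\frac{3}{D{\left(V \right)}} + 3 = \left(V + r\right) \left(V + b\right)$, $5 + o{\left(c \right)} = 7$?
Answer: $\frac{1337}{1395} \approx 0.95842$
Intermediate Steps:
$o{\left(c \right)} = 2$ ($o{\left(c \right)} = -5 + 7 = 2$)
$r = -11$ ($r = -3 + \left(1 - 9\right) = -3 - 8 = -11$)
$b = 2$
$D{\left(V \right)} = \frac{3}{-3 + \left(-11 + V\right) \left(2 + V\right)}$ ($D{\left(V \right)} = \frac{3}{-3 + \left(V - 11\right) \left(V + 2\right)} = \frac{3}{-3 + \left(-11 + V\right) \left(2 + V\right)}$)
$\left(\frac{108 - 205}{o{\left(12 \right)} - 157} + 8\right) D{\left(-4 \right)} = \left(\frac{108 - 205}{2 - 157} + 8\right) \frac{3}{-25 + \left(-4\right)^{2} - -36} = \left(- \frac{97}{-155} + 8\right) \frac{3}{-25 + 16 + 36} = \left(\left(-97\right) \left(- \frac{1}{155}\right) + 8\right) \frac{3}{27} = \left(\frac{97}{155} + 8\right) 3 \cdot \frac{1}{27} = \frac{1337}{155} \cdot \frac{1}{9} = \frac{1337}{1395}$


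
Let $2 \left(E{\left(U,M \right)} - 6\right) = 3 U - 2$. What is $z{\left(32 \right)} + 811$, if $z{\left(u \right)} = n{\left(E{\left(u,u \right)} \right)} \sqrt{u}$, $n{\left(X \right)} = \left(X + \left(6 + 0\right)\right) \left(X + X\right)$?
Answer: $811 + 25016 \sqrt{2} \approx 36189.0$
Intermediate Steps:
$E{\left(U,M \right)} = 5 + \frac{3 U}{2}$ ($E{\left(U,M \right)} = 6 + \frac{3 U - 2}{2} = 6 + \frac{-2 + 3 U}{2} = 6 + \left(-1 + \frac{3 U}{2}\right) = 5 + \frac{3 U}{2}$)
$n{\left(X \right)} = 2 X \left(6 + X\right)$ ($n{\left(X \right)} = \left(X + 6\right) 2 X = \left(6 + X\right) 2 X = 2 X \left(6 + X\right)$)
$z{\left(u \right)} = 2 \sqrt{u} \left(5 + \frac{3 u}{2}\right) \left(11 + \frac{3 u}{2}\right)$ ($z{\left(u \right)} = 2 \left(5 + \frac{3 u}{2}\right) \left(6 + \left(5 + \frac{3 u}{2}\right)\right) \sqrt{u} = 2 \left(5 + \frac{3 u}{2}\right) \left(11 + \frac{3 u}{2}\right) \sqrt{u} = 2 \sqrt{u} \left(5 + \frac{3 u}{2}\right) \left(11 + \frac{3 u}{2}\right)$)
$z{\left(32 \right)} + 811 = \frac{\sqrt{32} \left(10 + 3 \cdot 32\right) \left(22 + 3 \cdot 32\right)}{2} + 811 = \frac{4 \sqrt{2} \left(10 + 96\right) \left(22 + 96\right)}{2} + 811 = \frac{1}{2} \cdot 4 \sqrt{2} \cdot 106 \cdot 118 + 811 = 25016 \sqrt{2} + 811 = 811 + 25016 \sqrt{2}$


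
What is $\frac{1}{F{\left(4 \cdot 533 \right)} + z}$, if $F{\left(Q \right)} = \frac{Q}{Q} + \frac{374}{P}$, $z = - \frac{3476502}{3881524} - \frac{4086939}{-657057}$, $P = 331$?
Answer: $\frac{140696102070218}{1048794212026937} \approx 0.13415$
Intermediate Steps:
$z = \frac{2263215306737}{425063752478}$ ($z = \left(-3476502\right) \frac{1}{3881524} - - \frac{1362313}{219019} = - \frac{1738251}{1940762} + \frac{1362313}{219019} = \frac{2263215306737}{425063752478} \approx 5.3244$)
$F{\left(Q \right)} = \frac{705}{331}$ ($F{\left(Q \right)} = \frac{Q}{Q} + \frac{374}{331} = 1 + 374 \cdot \frac{1}{331} = 1 + \frac{374}{331} = \frac{705}{331}$)
$\frac{1}{F{\left(4 \cdot 533 \right)} + z} = \frac{1}{\frac{705}{331} + \frac{2263215306737}{425063752478}} = \frac{1}{\frac{1048794212026937}{140696102070218}} = \frac{140696102070218}{1048794212026937}$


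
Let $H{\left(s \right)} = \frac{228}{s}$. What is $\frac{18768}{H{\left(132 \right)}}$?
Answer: $\frac{206448}{19} \approx 10866.0$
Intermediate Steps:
$\frac{18768}{H{\left(132 \right)}} = \frac{18768}{228 \cdot \frac{1}{132}} = \frac{18768}{\frac{19}{11}} = 18768 \cdot \frac{11}{19} = \frac{206448}{19}$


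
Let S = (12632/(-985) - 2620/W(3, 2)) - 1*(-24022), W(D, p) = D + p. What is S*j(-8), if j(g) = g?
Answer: -185063184/985 ≈ -1.8788e+5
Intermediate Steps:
S = 23132898/985 (S = (12632/(-985) - 2620/(3 + 2)) - 1*(-24022) = (12632*(-1/985) - 2620/5) + 24022 = (-12632/985 - 2620*⅕) + 24022 = (-12632/985 - 524) + 24022 = -528772/985 + 24022 = 23132898/985 ≈ 23485.)
S*j(-8) = (23132898/985)*(-8) = -185063184/985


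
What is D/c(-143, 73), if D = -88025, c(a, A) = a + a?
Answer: 88025/286 ≈ 307.78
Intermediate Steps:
c(a, A) = 2*a
D/c(-143, 73) = -88025/(2*(-143)) = -88025/(-286) = -88025*(-1/286) = 88025/286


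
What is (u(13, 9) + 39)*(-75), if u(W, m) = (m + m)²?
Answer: -27225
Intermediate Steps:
u(W, m) = 4*m² (u(W, m) = (2*m)² = 4*m²)
(u(13, 9) + 39)*(-75) = (4*9² + 39)*(-75) = (4*81 + 39)*(-75) = (324 + 39)*(-75) = 363*(-75) = -27225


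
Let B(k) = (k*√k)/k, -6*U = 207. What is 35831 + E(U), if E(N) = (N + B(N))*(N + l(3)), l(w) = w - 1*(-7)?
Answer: 146705/4 - 49*I*√138/4 ≈ 36676.0 - 143.91*I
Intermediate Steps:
U = -69/2 (U = -⅙*207 = -69/2 ≈ -34.500)
l(w) = 7 + w (l(w) = w + 7 = 7 + w)
B(k) = √k (B(k) = k^(3/2)/k = √k)
E(N) = (10 + N)*(N + √N) (E(N) = (N + √N)*(N + (7 + 3)) = (N + √N)*(N + 10) = (N + √N)*(10 + N) = (10 + N)*(N + √N))
35831 + E(U) = 35831 + ((-69/2)² + (-69/2)^(3/2) + 10*(-69/2) + 10*√(-69/2)) = 35831 + (4761/4 - 69*I*√138/4 - 345 + 10*(I*√138/2)) = 35831 + (4761/4 - 69*I*√138/4 - 345 + 5*I*√138) = 35831 + (3381/4 - 49*I*√138/4) = 146705/4 - 49*I*√138/4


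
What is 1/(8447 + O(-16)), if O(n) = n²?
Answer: 1/8703 ≈ 0.00011490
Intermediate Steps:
1/(8447 + O(-16)) = 1/(8447 + (-16)²) = 1/(8447 + 256) = 1/8703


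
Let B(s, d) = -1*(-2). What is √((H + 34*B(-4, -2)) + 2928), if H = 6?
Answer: √3002 ≈ 54.791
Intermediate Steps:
B(s, d) = 2
√((H + 34*B(-4, -2)) + 2928) = √((6 + 34*2) + 2928) = √((6 + 68) + 2928) = √(74 + 2928) = √3002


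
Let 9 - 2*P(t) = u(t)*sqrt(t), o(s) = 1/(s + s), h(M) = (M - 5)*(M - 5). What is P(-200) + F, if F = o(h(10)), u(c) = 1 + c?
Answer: 113/25 + 995*I*sqrt(2) ≈ 4.52 + 1407.1*I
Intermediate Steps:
h(M) = (-5 + M)**2 (h(M) = (-5 + M)*(-5 + M) = (-5 + M)**2)
o(s) = 1/(2*s)
F = 1/50 (F = 1/(2*((-5 + 10)**2)) = 1/(2*(5**2)) = (1/2)/25 = (1/2)*(1/25) = 1/50 ≈ 0.020000)
P(t) = 9/2 - sqrt(t)*(1 + t)/2 (P(t) = 9/2 - (1 + t)*sqrt(t)/2 = 9/2 - sqrt(t)*(1 + t)/2)
P(-200) + F = (9/2 - sqrt(-200)*(1 - 200)/2) + 1/50 = (9/2 - 1/2*10*I*sqrt(2)*(-199)) + 1/50 = (9/2 + 995*I*sqrt(2)) + 1/50 = 113/25 + 995*I*sqrt(2)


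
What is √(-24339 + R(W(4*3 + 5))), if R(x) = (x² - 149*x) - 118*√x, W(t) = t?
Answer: √(-26583 - 118*√17) ≈ 164.53*I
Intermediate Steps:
R(x) = x² - 149*x - 118*√x
√(-24339 + R(W(4*3 + 5))) = √(-24339 + ((4*3 + 5)² - 149*(4*3 + 5) - 118*√(4*3 + 5))) = √(-24339 + ((12 + 5)² - 149*(12 + 5) - 118*√(12 + 5))) = √(-24339 + (17² - 149*17 - 118*√17)) = √(-24339 + (289 - 2533 - 118*√17)) = √(-24339 + (-2244 - 118*√17)) = √(-26583 - 118*√17)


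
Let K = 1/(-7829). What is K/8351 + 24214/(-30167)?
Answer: -1583110841673/1972317826493 ≈ -0.80266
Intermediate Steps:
K = -1/7829 ≈ -0.00012773
K/8351 + 24214/(-30167) = -1/7829/8351 + 24214/(-30167) = -1/7829*1/8351 + 24214*(-1/30167) = -1/65379979 - 24214/30167 = -1583110841673/1972317826493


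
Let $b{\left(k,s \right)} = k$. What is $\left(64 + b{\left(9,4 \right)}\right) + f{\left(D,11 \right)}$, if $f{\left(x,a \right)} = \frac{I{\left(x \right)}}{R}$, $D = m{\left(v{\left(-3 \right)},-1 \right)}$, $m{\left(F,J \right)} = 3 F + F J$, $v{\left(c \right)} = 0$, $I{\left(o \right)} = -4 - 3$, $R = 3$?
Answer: $\frac{212}{3} \approx 70.667$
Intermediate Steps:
$I{\left(o \right)} = -7$
$D = 0$ ($D = 0 \left(3 - 1\right) = 0 \cdot 2 = 0$)
$f{\left(x,a \right)} = - \frac{7}{3}$
$\left(64 + b{\left(9,4 \right)}\right) + f{\left(D,11 \right)} = \left(64 + 9\right) - \frac{7}{3} = 73 - \frac{7}{3} = \frac{212}{3}$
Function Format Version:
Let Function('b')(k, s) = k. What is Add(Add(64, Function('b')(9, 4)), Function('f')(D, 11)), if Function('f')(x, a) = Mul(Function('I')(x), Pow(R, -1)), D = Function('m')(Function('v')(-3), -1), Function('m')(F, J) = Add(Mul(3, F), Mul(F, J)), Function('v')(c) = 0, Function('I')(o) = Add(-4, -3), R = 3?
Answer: Rational(212, 3) ≈ 70.667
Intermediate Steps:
Function('I')(o) = -7
D = 0 (D = Mul(0, Add(3, -1)) = Mul(0, 2) = 0)
Function('f')(x, a) = Rational(-7, 3) (Function('f')(x, a) = Mul(-7, Pow(3, -1)) = Mul(-7, Rational(1, 3)) = Rational(-7, 3))
Add(Add(64, Function('b')(9, 4)), Function('f')(D, 11)) = Add(Add(64, 9), Rational(-7, 3)) = Add(73, Rational(-7, 3)) = Rational(212, 3)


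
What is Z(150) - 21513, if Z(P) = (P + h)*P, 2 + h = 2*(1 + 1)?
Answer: 1287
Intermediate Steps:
h = 2 (h = -2 + 2*(1 + 1) = -2 + 2*2 = -2 + 4 = 2)
Z(P) = P*(2 + P) (Z(P) = (P + 2)*P = (2 + P)*P = P*(2 + P))
Z(150) - 21513 = 150*(2 + 150) - 21513 = 150*152 - 21513 = 22800 - 21513 = 1287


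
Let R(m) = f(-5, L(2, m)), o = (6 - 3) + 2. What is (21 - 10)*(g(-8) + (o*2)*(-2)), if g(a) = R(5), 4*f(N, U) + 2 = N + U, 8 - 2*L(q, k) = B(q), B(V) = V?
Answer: -231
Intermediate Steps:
o = 5 (o = 3 + 2 = 5)
L(q, k) = 4 - q/2
f(N, U) = -1/2 + N/4 + U/4 (f(N, U) = -1/2 + (N + U)/4 = -1/2 + (N/4 + U/4) = -1/2 + N/4 + U/4)
R(m) = -1 (R(m) = -1/2 + (1/4)*(-5) + (4 - 1/2*2)/4 = -1/2 - 5/4 + (4 - 1)/4 = -1/2 - 5/4 + (1/4)*3 = -1/2 - 5/4 + 3/4 = -1)
g(a) = -1
(21 - 10)*(g(-8) + (o*2)*(-2)) = (21 - 10)*(-1 + (5*2)*(-2)) = 11*(-1 + 10*(-2)) = 11*(-1 - 20) = 11*(-21) = -231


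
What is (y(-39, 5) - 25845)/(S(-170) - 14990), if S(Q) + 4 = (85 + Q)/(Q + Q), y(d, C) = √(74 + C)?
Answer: 20676/11995 - 4*√79/59975 ≈ 1.7231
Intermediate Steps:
S(Q) = -4 + (85 + Q)/(2*Q) (S(Q) = -4 + (85 + Q)/(Q + Q) = -4 + (85 + Q)/((2*Q)) = -4 + (85 + Q)*(1/(2*Q)) = -4 + (85 + Q)/(2*Q))
(y(-39, 5) - 25845)/(S(-170) - 14990) = (√(74 + 5) - 25845)/((½)*(85 - 7*(-170))/(-170) - 14990) = (√79 - 25845)/((½)*(-1/170)*(85 + 1190) - 14990) = (-25845 + √79)/((½)*(-1/170)*1275 - 14990) = (-25845 + √79)/(-15/4 - 14990) = (-25845 + √79)/(-59975/4) = (-25845 + √79)*(-4/59975) = 20676/11995 - 4*√79/59975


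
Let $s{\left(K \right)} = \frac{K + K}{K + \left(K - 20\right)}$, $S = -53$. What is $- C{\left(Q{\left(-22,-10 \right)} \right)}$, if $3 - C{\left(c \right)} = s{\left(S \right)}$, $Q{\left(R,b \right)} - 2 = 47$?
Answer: $- \frac{136}{63} \approx -2.1587$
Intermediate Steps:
$Q{\left(R,b \right)} = 49$ ($Q{\left(R,b \right)} = 2 + 47 = 49$)
$s{\left(K \right)} = \frac{2 K}{-20 + 2 K}$ ($s{\left(K \right)} = \frac{2 K}{K + \left(K - 20\right)} = \frac{2 K}{K + \left(-20 + K\right)} = \frac{2 K}{-20 + 2 K}$)
$C{\left(c \right)} = \frac{136}{63}$ ($C{\left(c \right)} = 3 - - \frac{53}{-10 - 53} = 3 - - \frac{53}{-63} = 3 - \left(-53\right) \left(- \frac{1}{63}\right) = 3 - \frac{53}{63} = \frac{136}{63}$)
$- C{\left(Q{\left(-22,-10 \right)} \right)} = \left(-1\right) \frac{136}{63} = - \frac{136}{63}$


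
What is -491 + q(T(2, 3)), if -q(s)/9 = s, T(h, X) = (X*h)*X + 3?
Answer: -680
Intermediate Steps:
T(h, X) = 3 + h*X² (T(h, X) = h*X² + 3 = 3 + h*X²)
q(s) = -9*s
-491 + q(T(2, 3)) = -491 - 9*(3 + 2*3²) = -491 - 9*(3 + 2*9) = -491 - 9*(3 + 18) = -491 - 9*21 = -491 - 189 = -680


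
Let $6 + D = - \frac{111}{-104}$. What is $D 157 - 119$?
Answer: $- \frac{92917}{104} \approx -893.43$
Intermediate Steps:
$D = - \frac{513}{104}$ ($D = -6 - \frac{111}{-104} = -6 - - \frac{111}{104} = -6 + \frac{111}{104} = - \frac{513}{104} \approx -4.9327$)
$D 157 - 119 = \left(- \frac{513}{104}\right) 157 - 119 = - \frac{80541}{104} - 119 = - \frac{92917}{104}$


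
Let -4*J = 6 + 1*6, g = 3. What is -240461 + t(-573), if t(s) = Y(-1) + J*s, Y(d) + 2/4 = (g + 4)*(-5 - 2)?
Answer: -477583/2 ≈ -2.3879e+5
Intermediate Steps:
J = -3 (J = -(6 + 1*6)/4 = -(6 + 6)/4 = -¼*12 = -3)
Y(d) = -99/2 (Y(d) = -½ + (3 + 4)*(-5 - 2) = -½ + 7*(-7) = -½ - 49 = -99/2)
t(s) = -99/2 - 3*s
-240461 + t(-573) = -240461 + (-99/2 - 3*(-573)) = -240461 + (-99/2 + 1719) = -240461 + 3339/2 = -477583/2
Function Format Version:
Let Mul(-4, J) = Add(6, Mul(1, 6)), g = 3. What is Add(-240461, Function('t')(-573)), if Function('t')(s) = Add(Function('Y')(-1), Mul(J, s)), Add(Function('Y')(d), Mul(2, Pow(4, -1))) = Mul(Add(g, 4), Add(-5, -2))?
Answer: Rational(-477583, 2) ≈ -2.3879e+5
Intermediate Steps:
J = -3 (J = Mul(Rational(-1, 4), Add(6, Mul(1, 6))) = Mul(Rational(-1, 4), Add(6, 6)) = Mul(Rational(-1, 4), 12) = -3)
Function('Y')(d) = Rational(-99, 2) (Function('Y')(d) = Add(Rational(-1, 2), Mul(Add(3, 4), Add(-5, -2))) = Add(Rational(-1, 2), Mul(7, -7)) = Add(Rational(-1, 2), -49) = Rational(-99, 2))
Function('t')(s) = Add(Rational(-99, 2), Mul(-3, s))
Add(-240461, Function('t')(-573)) = Add(-240461, Add(Rational(-99, 2), Mul(-3, -573))) = Add(-240461, Add(Rational(-99, 2), 1719)) = Add(-240461, Rational(3339, 2)) = Rational(-477583, 2)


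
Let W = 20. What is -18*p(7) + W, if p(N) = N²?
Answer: -862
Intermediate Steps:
-18*p(7) + W = -18*7² + 20 = -18*49 + 20 = -882 + 20 = -862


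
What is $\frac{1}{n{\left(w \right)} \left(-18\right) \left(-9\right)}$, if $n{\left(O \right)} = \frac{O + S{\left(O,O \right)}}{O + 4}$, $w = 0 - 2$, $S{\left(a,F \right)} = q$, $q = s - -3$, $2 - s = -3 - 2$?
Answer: $\frac{1}{648} \approx 0.0015432$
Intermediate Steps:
$s = 7$ ($s = 2 - \left(-3 - 2\right) = 2 - -5 = 2 + 5 = 7$)
$q = 10$ ($q = 7 - -3 = 7 + 3 = 10$)
$S{\left(a,F \right)} = 10$
$w = -2$ ($w = 0 - 2 = -2$)
$n{\left(O \right)} = \frac{10 + O}{4 + O}$ ($n{\left(O \right)} = \frac{O + 10}{O + 4} = \frac{10 + O}{4 + O}$)
$\frac{1}{n{\left(w \right)} \left(-18\right) \left(-9\right)} = \frac{1}{\frac{10 - 2}{4 - 2} \left(-18\right) \left(-9\right)} = \frac{1}{\frac{1}{2} \cdot 8 \left(-18\right) \left(-9\right)} = \frac{1}{4 \left(-18\right) \left(-9\right)} = \frac{1}{\left(-72\right) \left(-9\right)} = \frac{1}{648}$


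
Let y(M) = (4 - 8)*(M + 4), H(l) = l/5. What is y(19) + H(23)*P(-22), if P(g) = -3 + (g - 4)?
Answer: -1127/5 ≈ -225.40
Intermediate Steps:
H(l) = l/5 (H(l) = l*(⅕) = l/5)
y(M) = -16 - 4*M (y(M) = -4*(4 + M) = -16 - 4*M)
P(g) = -7 + g (P(g) = -3 + (-4 + g) = -7 + g)
y(19) + H(23)*P(-22) = (-16 - 4*19) + ((⅕)*23)*(-7 - 22) = (-16 - 76) + (23/5)*(-29) = -92 - 667/5 = -1127/5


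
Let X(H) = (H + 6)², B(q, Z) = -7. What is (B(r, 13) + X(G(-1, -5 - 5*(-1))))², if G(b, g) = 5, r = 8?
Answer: 12996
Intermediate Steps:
X(H) = (6 + H)²
(B(r, 13) + X(G(-1, -5 - 5*(-1))))² = (-7 + (6 + 5)²)² = (-7 + 11²)² = (-7 + 121)² = 114² = 12996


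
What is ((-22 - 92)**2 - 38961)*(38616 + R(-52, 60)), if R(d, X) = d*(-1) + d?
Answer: -1002664440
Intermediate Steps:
R(d, X) = 0 (R(d, X) = -d + d = 0)
((-22 - 92)**2 - 38961)*(38616 + R(-52, 60)) = ((-22 - 92)**2 - 38961)*(38616 + 0) = ((-114)**2 - 38961)*38616 = (12996 - 38961)*38616 = -25965*38616 = -1002664440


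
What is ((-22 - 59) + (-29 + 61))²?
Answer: 2401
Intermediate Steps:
((-22 - 59) + (-29 + 61))² = (-81 + 32)² = (-49)² = 2401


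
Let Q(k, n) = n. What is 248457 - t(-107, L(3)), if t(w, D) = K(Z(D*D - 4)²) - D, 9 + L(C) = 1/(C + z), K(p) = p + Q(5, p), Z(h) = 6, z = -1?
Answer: 496753/2 ≈ 2.4838e+5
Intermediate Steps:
K(p) = 2*p (K(p) = p + p = 2*p)
L(C) = -9 + 1/(-1 + C) (L(C) = -9 + 1/(C - 1) = -9 + 1/(-1 + C))
t(w, D) = 72 - D (t(w, D) = 2*6² - D = 2*36 - D = 72 - D)
248457 - t(-107, L(3)) = 248457 - (72 - (10 - 9*3)/(-1 + 3)) = 248457 - (72 - (10 - 27)/2) = 248457 - (72 - (-17)/2) = 248457 - (72 - 1*(-17/2)) = 248457 - (72 + 17/2) = 248457 - 1*161/2 = 248457 - 161/2 = 496753/2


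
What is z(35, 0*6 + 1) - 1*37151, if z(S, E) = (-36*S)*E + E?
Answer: -38410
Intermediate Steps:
z(S, E) = E - 36*E*S (z(S, E) = -36*E*S + E = E - 36*E*S)
z(35, 0*6 + 1) - 1*37151 = (0*6 + 1)*(1 - 36*35) - 1*37151 = (0 + 1)*(1 - 1260) - 37151 = 1*(-1259) - 37151 = -1259 - 37151 = -38410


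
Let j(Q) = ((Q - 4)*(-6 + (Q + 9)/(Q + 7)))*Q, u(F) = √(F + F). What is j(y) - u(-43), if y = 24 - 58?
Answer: -177004/27 - I*√86 ≈ -6555.7 - 9.2736*I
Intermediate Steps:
u(F) = √2*√F (u(F) = √(2*F) = √2*√F)
y = -34
j(Q) = Q*(-6 + (9 + Q)/(7 + Q))*(-4 + Q) (j(Q) = ((-4 + Q)*(-6 + (9 + Q)/(7 + Q)))*Q = ((-6 + (9 + Q)/(7 + Q))*(-4 + Q))*Q = Q*(-6 + (9 + Q)/(7 + Q))*(-4 + Q))
j(y) - u(-43) = -34*(132 - 13*(-34) - 5*(-34)²)/(7 - 34) - √2*√(-43) = -34*(132 + 442 - 5*1156)/(-27) - √2*I*√43 = -34*(-1/27)*(132 + 442 - 5780) - I*√86 = -34*(-1/27)*(-5206) - I*√86 = -177004/27 - I*√86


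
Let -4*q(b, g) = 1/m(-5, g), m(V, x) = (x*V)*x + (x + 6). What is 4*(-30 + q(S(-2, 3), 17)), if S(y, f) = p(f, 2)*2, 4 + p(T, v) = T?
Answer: -170639/1422 ≈ -120.00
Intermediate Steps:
p(T, v) = -4 + T
m(V, x) = 6 + x + V*x**2 (m(V, x) = (V*x)*x + (6 + x) = V*x**2 + (6 + x) = 6 + x + V*x**2)
S(y, f) = -8 + 2*f (S(y, f) = (-4 + f)*2 = -8 + 2*f)
q(b, g) = -1/(4*(6 + g - 5*g**2))
4*(-30 + q(S(-2, 3), 17)) = 4*(-30 + 1/(4*(-6 - 1*17 + 5*17**2))) = 4*(-30 + 1/(4*(-6 - 17 + 5*289))) = 4*(-30 + 1/(4*(-6 - 17 + 1445))) = 4*(-30 + (1/4)/1422) = 4*(-30 + (1/4)*(1/1422)) = 4*(-30 + 1/5688) = 4*(-170639/5688) = -170639/1422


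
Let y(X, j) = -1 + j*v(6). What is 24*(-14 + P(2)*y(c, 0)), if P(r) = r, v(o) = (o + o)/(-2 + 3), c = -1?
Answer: -384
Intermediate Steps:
v(o) = 2*o (v(o) = (2*o)/1 = (2*o)*1 = 2*o)
y(X, j) = -1 + 12*j (y(X, j) = -1 + j*(2*6) = -1 + j*12 = -1 + 12*j)
24*(-14 + P(2)*y(c, 0)) = 24*(-14 + 2*(-1 + 12*0)) = 24*(-14 + 2*(-1 + 0)) = 24*(-14 + 2*(-1)) = 24*(-14 - 2) = 24*(-16) = -384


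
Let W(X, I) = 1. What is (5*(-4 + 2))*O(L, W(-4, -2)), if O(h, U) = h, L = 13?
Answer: -130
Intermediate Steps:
(5*(-4 + 2))*O(L, W(-4, -2)) = (5*(-4 + 2))*13 = (5*(-2))*13 = -10*13 = -130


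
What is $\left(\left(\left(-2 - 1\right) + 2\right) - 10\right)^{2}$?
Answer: $121$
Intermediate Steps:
$\left(\left(\left(-2 - 1\right) + 2\right) - 10\right)^{2} = \left(\left(-3 + 2\right) - 10\right)^{2} = \left(-1 - 10\right)^{2} = \left(-11\right)^{2} = 121$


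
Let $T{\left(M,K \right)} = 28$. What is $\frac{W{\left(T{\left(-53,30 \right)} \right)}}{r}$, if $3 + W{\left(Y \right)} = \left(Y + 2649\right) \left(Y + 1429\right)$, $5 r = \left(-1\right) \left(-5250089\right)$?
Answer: $\frac{19501930}{5250089} \approx 3.7146$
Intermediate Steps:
$r = \frac{5250089}{5}$ ($r = \frac{\left(-1\right) \left(-5250089\right)}{5} = \frac{1}{5} \cdot 5250089 = \frac{5250089}{5} \approx 1.05 \cdot 10^{6}$)
$W{\left(Y \right)} = -3 + \left(1429 + Y\right) \left(2649 + Y\right)$ ($W{\left(Y \right)} = -3 + \left(Y + 2649\right) \left(Y + 1429\right) = -3 + \left(2649 + Y\right) \left(1429 + Y\right) = -3 + \left(1429 + Y\right) \left(2649 + Y\right)$)
$\frac{W{\left(T{\left(-53,30 \right)} \right)}}{r} = \frac{3785418 + 28^{2} + 4078 \cdot 28}{\frac{5250089}{5}} = \left(3785418 + 784 + 114184\right) \frac{5}{5250089} = 3900386 \cdot \frac{5}{5250089} = \frac{19501930}{5250089}$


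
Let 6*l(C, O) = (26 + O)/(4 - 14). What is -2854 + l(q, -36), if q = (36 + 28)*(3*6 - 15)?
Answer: -17123/6 ≈ -2853.8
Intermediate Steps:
q = 192 (q = 64*(18 - 15) = 64*3 = 192)
l(C, O) = -13/30 - O/60 (l(C, O) = ((26 + O)/(4 - 14))/6 = ((26 + O)/(-10))/6 = ((26 + O)*(-⅒))/6 = (-13/5 - O/10)/6 = -13/30 - O/60)
-2854 + l(q, -36) = -2854 + (-13/30 - 1/60*(-36)) = -2854 + (-13/30 + ⅗) = -2854 + ⅙ = -17123/6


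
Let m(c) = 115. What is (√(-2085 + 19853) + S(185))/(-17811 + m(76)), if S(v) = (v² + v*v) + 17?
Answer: -9781/2528 - √4442/8848 ≈ -3.8766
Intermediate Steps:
S(v) = 17 + 2*v² (S(v) = (v² + v²) + 17 = 2*v² + 17 = 17 + 2*v²)
(√(-2085 + 19853) + S(185))/(-17811 + m(76)) = (√(-2085 + 19853) + (17 + 2*185²))/(-17811 + 115) = (√17768 + (17 + 2*34225))/(-17696) = (2*√4442 + (17 + 68450))*(-1/17696) = (2*√4442 + 68467)*(-1/17696) = (68467 + 2*√4442)*(-1/17696) = -9781/2528 - √4442/8848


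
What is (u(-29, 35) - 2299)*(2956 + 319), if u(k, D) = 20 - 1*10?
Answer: -7496475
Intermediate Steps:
u(k, D) = 10 (u(k, D) = 20 - 10 = 10)
(u(-29, 35) - 2299)*(2956 + 319) = (10 - 2299)*(2956 + 319) = -2289*3275 = -7496475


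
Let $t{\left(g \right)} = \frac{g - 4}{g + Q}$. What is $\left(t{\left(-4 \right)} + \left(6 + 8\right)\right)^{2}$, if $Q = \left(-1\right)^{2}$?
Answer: $\frac{2500}{9} \approx 277.78$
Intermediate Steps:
$Q = 1$
$t{\left(g \right)} = \frac{-4 + g}{1 + g}$ ($t{\left(g \right)} = \frac{g - 4}{g + 1} = \frac{-4 + g}{1 + g}$)
$\left(t{\left(-4 \right)} + \left(6 + 8\right)\right)^{2} = \left(\frac{-4 - 4}{1 - 4} + \left(6 + 8\right)\right)^{2} = \left(\frac{1}{-3} \left(-8\right) + 14\right)^{2} = \left(\left(- \frac{1}{3}\right) \left(-8\right) + 14\right)^{2} = \left(\frac{8}{3} + 14\right)^{2} = \left(\frac{50}{3}\right)^{2} = \frac{2500}{9}$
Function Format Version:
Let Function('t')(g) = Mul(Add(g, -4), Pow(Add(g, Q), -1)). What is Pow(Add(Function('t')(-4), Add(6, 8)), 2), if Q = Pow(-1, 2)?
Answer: Rational(2500, 9) ≈ 277.78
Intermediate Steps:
Q = 1
Function('t')(g) = Mul(Pow(Add(1, g), -1), Add(-4, g)) (Function('t')(g) = Mul(Add(g, -4), Pow(Add(g, 1), -1)) = Mul(Add(-4, g), Pow(Add(1, g), -1)) = Mul(Pow(Add(1, g), -1), Add(-4, g)))
Pow(Add(Function('t')(-4), Add(6, 8)), 2) = Pow(Add(Mul(Pow(Add(1, -4), -1), Add(-4, -4)), Add(6, 8)), 2) = Pow(Add(Mul(Pow(-3, -1), -8), 14), 2) = Pow(Add(Mul(Rational(-1, 3), -8), 14), 2) = Pow(Add(Rational(8, 3), 14), 2) = Pow(Rational(50, 3), 2) = Rational(2500, 9)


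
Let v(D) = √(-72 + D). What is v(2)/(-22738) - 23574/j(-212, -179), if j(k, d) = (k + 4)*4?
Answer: 11787/416 - I*√70/22738 ≈ 28.334 - 0.00036796*I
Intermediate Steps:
j(k, d) = 16 + 4*k (j(k, d) = (4 + k)*4 = 16 + 4*k)
v(2)/(-22738) - 23574/j(-212, -179) = √(-72 + 2)/(-22738) - 23574/(16 + 4*(-212)) = √(-70)*(-1/22738) - 23574/(16 - 848) = (I*√70)*(-1/22738) - 23574/(-832) = -I*√70/22738 - 23574*(-1/832) = -I*√70/22738 + 11787/416 = 11787/416 - I*√70/22738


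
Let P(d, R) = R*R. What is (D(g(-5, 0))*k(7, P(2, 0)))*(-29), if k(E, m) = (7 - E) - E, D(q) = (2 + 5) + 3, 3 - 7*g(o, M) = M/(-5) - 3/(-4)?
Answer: 2030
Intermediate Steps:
P(d, R) = R²
g(o, M) = 9/28 + M/35 (g(o, M) = 3/7 - (M/(-5) - 3/(-4))/7 = 3/7 - (M*(-⅕) - 3*(-¼))/7 = 3/7 - (-M/5 + ¾)/7 = 3/7 - (¾ - M/5)/7 = 3/7 + (-3/28 + M/35) = 9/28 + M/35)
D(q) = 10 (D(q) = 7 + 3 = 10)
k(E, m) = 7 - 2*E
(D(g(-5, 0))*k(7, P(2, 0)))*(-29) = (10*(7 - 2*7))*(-29) = (10*(7 - 14))*(-29) = (10*(-7))*(-29) = -70*(-29) = 2030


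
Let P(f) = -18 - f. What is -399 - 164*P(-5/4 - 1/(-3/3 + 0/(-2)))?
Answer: 2512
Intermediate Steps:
-399 - 164*P(-5/4 - 1/(-3/3 + 0/(-2))) = -399 - 164*(-18 - (-5/4 - 1/(-3/3 + 0/(-2)))) = -399 - 164*(-18 - (-5*¼ - 1/(-3*⅓ + 0*(-½)))) = -399 - 164*(-18 - (-5/4 - 1/(-1 + 0))) = -399 - 164*(-18 - (-5/4 - 1/(-1))) = -399 - 164*(-18 - (-5/4 - 1*(-1))) = -399 - 164*(-18 - (-5/4 + 1)) = -399 - 164*(-18 - 1*(-¼)) = -399 - 164*(-18 + ¼) = -399 - 164*(-71/4) = -399 + 2911 = 2512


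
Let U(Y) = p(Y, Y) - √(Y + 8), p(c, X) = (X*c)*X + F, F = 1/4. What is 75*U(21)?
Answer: 2778375/4 - 75*√29 ≈ 6.9419e+5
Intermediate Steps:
F = ¼ ≈ 0.25000
p(c, X) = ¼ + c*X² (p(c, X) = (X*c)*X + ¼ = c*X² + ¼ = ¼ + c*X²)
U(Y) = ¼ + Y³ - √(8 + Y) (U(Y) = (¼ + Y*Y²) - √(Y + 8) = (¼ + Y³) - √(8 + Y) = ¼ + Y³ - √(8 + Y))
75*U(21) = 75*(¼ + 21³ - √(8 + 21)) = 75*(¼ + 9261 - √29) = 75*(37045/4 - √29) = 2778375/4 - 75*√29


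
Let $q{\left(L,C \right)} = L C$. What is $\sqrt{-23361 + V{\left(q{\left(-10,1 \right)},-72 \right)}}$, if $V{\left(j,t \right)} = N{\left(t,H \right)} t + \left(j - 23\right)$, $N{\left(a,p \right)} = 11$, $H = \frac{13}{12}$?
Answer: $i \sqrt{24186} \approx 155.52 i$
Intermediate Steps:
$q{\left(L,C \right)} = C L$
$H = \frac{13}{12}$ ($H = 13 \cdot \frac{1}{12} = \frac{13}{12} \approx 1.0833$)
$V{\left(j,t \right)} = -23 + j + 11 t$ ($V{\left(j,t \right)} = 11 t + \left(j - 23\right) = 11 t + \left(-23 + j\right) = -23 + j + 11 t$)
$\sqrt{-23361 + V{\left(q{\left(-10,1 \right)},-72 \right)}} = \sqrt{-23361 + \left(-23 + 1 \left(-10\right) + 11 \left(-72\right)\right)} = \sqrt{-23361 - 825} = \sqrt{-24186} = i \sqrt{24186}$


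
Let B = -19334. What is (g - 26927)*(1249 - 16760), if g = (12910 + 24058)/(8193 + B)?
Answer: 4653775799925/11141 ≈ 4.1772e+8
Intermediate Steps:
g = -36968/11141 (g = (12910 + 24058)/(8193 - 19334) = 36968/(-11141) = 36968*(-1/11141) = -36968/11141 ≈ -3.3182)
(g - 26927)*(1249 - 16760) = (-36968/11141 - 26927)*(1249 - 16760) = -300030675/11141*(-15511) = 4653775799925/11141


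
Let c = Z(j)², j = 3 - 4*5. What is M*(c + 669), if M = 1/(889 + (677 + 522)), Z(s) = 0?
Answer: 223/696 ≈ 0.32040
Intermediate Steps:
j = -17 (j = 3 - 20 = -17)
M = 1/2088 (M = 1/(889 + 1199) = 1/2088 ≈ 0.00047893)
c = 0 (c = 0² = 0)
M*(c + 669) = (0 + 669)/2088 = (1/2088)*669 = 223/696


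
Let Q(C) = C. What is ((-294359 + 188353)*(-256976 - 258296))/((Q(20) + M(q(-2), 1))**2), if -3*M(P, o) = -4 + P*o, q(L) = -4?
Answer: 30724832043/289 ≈ 1.0631e+8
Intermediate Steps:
M(P, o) = 4/3 - P*o/3 (M(P, o) = -(-4 + P*o)/3 = 4/3 - P*o/3)
((-294359 + 188353)*(-256976 - 258296))/((Q(20) + M(q(-2), 1))**2) = ((-294359 + 188353)*(-256976 - 258296))/((20 + (4/3 - 1/3*(-4)*1))**2) = (-106006*(-515272))/((20 + (4/3 + 4/3))**2) = 54621923632/((20 + 8/3)**2) = 54621923632/((68/3)**2) = 54621923632/(4624/9) = 54621923632*(9/4624) = 30724832043/289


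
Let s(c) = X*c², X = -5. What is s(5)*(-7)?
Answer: 875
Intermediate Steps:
s(c) = -5*c²
s(5)*(-7) = -5*5²*(-7) = -5*25*(-7) = -125*(-7) = 875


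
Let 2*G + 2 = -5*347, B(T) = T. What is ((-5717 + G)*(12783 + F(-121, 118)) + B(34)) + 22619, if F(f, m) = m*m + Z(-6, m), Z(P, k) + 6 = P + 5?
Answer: -175810197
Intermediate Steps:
Z(P, k) = -1 + P (Z(P, k) = -6 + (P + 5) = -6 + (5 + P) = -1 + P)
F(f, m) = -7 + m² (F(f, m) = m*m + (-1 - 6) = m² - 7 = -7 + m²)
G = -1737/2 (G = -1 + (-5*347)/2 = -1 + (½)*(-1735) = -1 - 1735/2 = -1737/2 ≈ -868.50)
((-5717 + G)*(12783 + F(-121, 118)) + B(34)) + 22619 = ((-5717 - 1737/2)*(12783 + (-7 + 118²)) + 34) + 22619 = (-13171*(12783 + (-7 + 13924))/2 + 34) + 22619 = (-13171*(12783 + 13917)/2 + 34) + 22619 = (-13171/2*26700 + 34) + 22619 = (-175832850 + 34) + 22619 = -175832816 + 22619 = -175810197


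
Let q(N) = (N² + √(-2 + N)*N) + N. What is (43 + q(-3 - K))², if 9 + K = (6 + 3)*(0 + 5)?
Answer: 2263264 - 118950*I*√41 ≈ 2.2633e+6 - 7.6165e+5*I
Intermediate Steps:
K = 36 (K = -9 + (6 + 3)*(0 + 5) = -9 + 9*5 = -9 + 45 = 36)
q(N) = N + N² + N*√(-2 + N) (q(N) = (N² + N*√(-2 + N)) + N = N + N² + N*√(-2 + N))
(43 + q(-3 - K))² = (43 + (-3 - 1*36)*(1 + (-3 - 1*36) + √(-2 + (-3 - 1*36))))² = (43 + (-3 - 36)*(1 + (-3 - 36) + √(-2 + (-3 - 36))))² = (43 - 39*(1 - 39 + √(-2 - 39)))² = (43 - 39*(1 - 39 + √(-41)))² = (43 - 39*(1 - 39 + I*√41))² = (43 - 39*(-38 + I*√41))² = (43 + (1482 - 39*I*√41))² = (1525 - 39*I*√41)²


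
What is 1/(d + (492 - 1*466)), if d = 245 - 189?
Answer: 1/82 ≈ 0.012195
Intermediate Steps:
d = 56
1/(d + (492 - 1*466)) = 1/(56 + (492 - 1*466)) = 1/(56 + (492 - 466)) = 1/(56 + 26) = 1/82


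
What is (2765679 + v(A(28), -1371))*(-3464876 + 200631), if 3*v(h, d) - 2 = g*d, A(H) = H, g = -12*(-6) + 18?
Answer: -26680792880005/3 ≈ -8.8936e+12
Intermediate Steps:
g = 90 (g = 72 + 18 = 90)
v(h, d) = ⅔ + 30*d (v(h, d) = ⅔ + (90*d)/3 = ⅔ + 30*d)
(2765679 + v(A(28), -1371))*(-3464876 + 200631) = (2765679 + (⅔ + 30*(-1371)))*(-3464876 + 200631) = (2765679 + (⅔ - 41130))*(-3264245) = (2765679 - 123388/3)*(-3264245) = (8173649/3)*(-3264245) = -26680792880005/3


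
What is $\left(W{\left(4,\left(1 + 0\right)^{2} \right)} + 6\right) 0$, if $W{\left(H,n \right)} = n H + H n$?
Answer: $0$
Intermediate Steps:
$W{\left(H,n \right)} = 2 H n$ ($W{\left(H,n \right)} = H n + H n = 2 H n$)
$\left(W{\left(4,\left(1 + 0\right)^{2} \right)} + 6\right) 0 = \left(2 \cdot 4 \left(1 + 0\right)^{2} + 6\right) 0 = \left(2 \cdot 4 \cdot 1^{2} + 6\right) 0 = \left(2 \cdot 4 \cdot 1 + 6\right) 0 = \left(8 + 6\right) 0 = 14 \cdot 0 = 0$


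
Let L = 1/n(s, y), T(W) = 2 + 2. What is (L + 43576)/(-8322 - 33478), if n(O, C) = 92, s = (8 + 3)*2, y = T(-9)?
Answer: -4008993/3845600 ≈ -1.0425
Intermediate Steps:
T(W) = 4
y = 4
s = 22 (s = 11*2 = 22)
L = 1/92 ≈ 0.010870
(L + 43576)/(-8322 - 33478) = (1/92 + 43576)/(-8322 - 33478) = (4008993/92)/(-41800) = (4008993/92)*(-1/41800) = -4008993/3845600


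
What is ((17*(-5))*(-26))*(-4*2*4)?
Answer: -70720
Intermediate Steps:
((17*(-5))*(-26))*(-4*2*4) = (-85*(-26))*(-8*4) = 2210*(-32) = -70720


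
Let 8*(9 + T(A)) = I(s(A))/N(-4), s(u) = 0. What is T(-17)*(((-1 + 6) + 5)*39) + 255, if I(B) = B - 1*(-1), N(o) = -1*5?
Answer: -13059/4 ≈ -3264.8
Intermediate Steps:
N(o) = -5
I(B) = 1 + B (I(B) = B + 1 = 1 + B)
T(A) = -361/40 (T(A) = -9 + ((1 + 0)/(-5))/8 = -9 + (1*(-⅕))/8 = -9 + (⅛)*(-⅕) = -9 - 1/40 = -361/40)
T(-17)*(((-1 + 6) + 5)*39) + 255 = -361*((-1 + 6) + 5)*39/40 + 255 = -361*(5 + 5)*39/40 + 255 = -361*39/4 + 255 = -361/40*390 + 255 = -14079/4 + 255 = -13059/4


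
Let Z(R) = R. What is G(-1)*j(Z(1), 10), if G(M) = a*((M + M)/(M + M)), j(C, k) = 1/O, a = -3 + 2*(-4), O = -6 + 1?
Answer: 11/5 ≈ 2.2000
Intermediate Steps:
O = -5
a = -11 (a = -3 - 8 = -11)
j(C, k) = -⅕ (j(C, k) = 1/(-5) = -⅕)
G(M) = -11 (G(M) = -11*(M + M)/(M + M) = -11*2*M/(2*M) = -11*2*M*1/(2*M) = -11*1 = -11)
G(-1)*j(Z(1), 10) = -11*(-⅕) = 11/5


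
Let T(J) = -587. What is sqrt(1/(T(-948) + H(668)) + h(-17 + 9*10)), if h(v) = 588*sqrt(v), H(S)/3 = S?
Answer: sqrt(1417 + 1180638732*sqrt(73))/1417 ≈ 70.879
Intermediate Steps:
H(S) = 3*S
sqrt(1/(T(-948) + H(668)) + h(-17 + 9*10)) = sqrt(1/(-587 + 3*668) + 588*sqrt(-17 + 9*10)) = sqrt(1/(-587 + 2004) + 588*sqrt(-17 + 90)) = sqrt(1/1417 + 588*sqrt(73))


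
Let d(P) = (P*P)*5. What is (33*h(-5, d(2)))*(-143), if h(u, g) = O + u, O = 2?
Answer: 14157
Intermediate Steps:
d(P) = 5*P**2 (d(P) = P**2*5 = 5*P**2)
h(u, g) = 2 + u
(33*h(-5, d(2)))*(-143) = (33*(2 - 5))*(-143) = (33*(-3))*(-143) = -99*(-143) = 14157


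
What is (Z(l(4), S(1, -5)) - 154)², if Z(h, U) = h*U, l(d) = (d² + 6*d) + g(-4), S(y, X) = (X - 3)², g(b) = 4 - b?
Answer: 8514724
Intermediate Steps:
S(y, X) = (-3 + X)²
l(d) = 8 + d² + 6*d (l(d) = (d² + 6*d) + (4 - 1*(-4)) = (d² + 6*d) + (4 + 4) = (d² + 6*d) + 8 = 8 + d² + 6*d)
Z(h, U) = U*h
(Z(l(4), S(1, -5)) - 154)² = ((-3 - 5)²*(8 + 4² + 6*4) - 154)² = ((-8)²*(8 + 16 + 24) - 154)² = (64*48 - 154)² = (3072 - 154)² = 2918² = 8514724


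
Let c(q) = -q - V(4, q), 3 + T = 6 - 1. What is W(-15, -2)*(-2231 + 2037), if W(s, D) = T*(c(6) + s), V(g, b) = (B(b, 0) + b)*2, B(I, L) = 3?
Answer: 15132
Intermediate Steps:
T = 2 (T = -3 + (6 - 1) = -3 + 5 = 2)
V(g, b) = 6 + 2*b (V(g, b) = (3 + b)*2 = 6 + 2*b)
c(q) = -6 - 3*q (c(q) = -q - (6 + 2*q) = -q + (-6 - 2*q) = -6 - 3*q)
W(s, D) = -48 + 2*s (W(s, D) = 2*((-6 - 3*6) + s) = 2*((-6 - 18) + s) = 2*(-24 + s) = -48 + 2*s)
W(-15, -2)*(-2231 + 2037) = (-48 + 2*(-15))*(-2231 + 2037) = (-48 - 30)*(-194) = -78*(-194) = 15132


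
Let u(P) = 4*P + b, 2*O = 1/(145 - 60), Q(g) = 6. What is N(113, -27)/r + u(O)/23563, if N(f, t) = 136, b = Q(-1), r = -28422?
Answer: -128918108/28462572405 ≈ -0.0045294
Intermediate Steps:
b = 6
O = 1/170 (O = 1/(2*(145 - 60)) = (½)/85 = (½)*(1/85) = 1/170 ≈ 0.0058824)
u(P) = 6 + 4*P (u(P) = 4*P + 6 = 6 + 4*P)
N(113, -27)/r + u(O)/23563 = 136/(-28422) + (6 + 4*(1/170))/23563 = 136*(-1/28422) + (6 + 2/85)*(1/23563) = -68/14211 + (512/85)*(1/23563) = -68/14211 + 512/2002855 = -128918108/28462572405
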